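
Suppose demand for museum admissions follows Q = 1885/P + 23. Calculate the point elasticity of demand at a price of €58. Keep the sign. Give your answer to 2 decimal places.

At P = 58, Q = 55.500.
dQ/dP = −1885/P² = -0.560.
ε = (dQ/dP)(P/Q) = (-0.560)(58/55.500).
|ε| < 1, so demand is inelastic at this price.

-0.59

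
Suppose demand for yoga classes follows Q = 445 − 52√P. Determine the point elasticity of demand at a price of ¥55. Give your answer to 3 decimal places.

-3.248

At P = 55, Q = 59.358.
dQ/dP = −52/(2√P) = -3.506.
ε = (dQ/dP)(P/Q) = (-3.506)(55/59.358).
|ε| > 1, so demand is elastic at this price.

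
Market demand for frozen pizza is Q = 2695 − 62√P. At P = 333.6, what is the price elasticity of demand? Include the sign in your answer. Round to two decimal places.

-0.36

At P = 333.6, Q = 1562.587.
dQ/dP = −62/(2√P) = -1.697.
ε = (dQ/dP)(P/Q) = (-1.697)(333.6/1562.587).
|ε| < 1, so demand is inelastic at this price.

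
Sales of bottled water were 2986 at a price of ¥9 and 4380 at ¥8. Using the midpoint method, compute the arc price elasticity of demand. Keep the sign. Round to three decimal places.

-3.217

ΔQ = 4380 − 2986 = 1394; ΔP = 8 − 9 = -1.
Midpoints: P̄ = 8.50, Q̄ = 3683.0.
ε = (ΔQ/ΔP)(P̄/Q̄) = (1394/-1)(8.50/3683.0).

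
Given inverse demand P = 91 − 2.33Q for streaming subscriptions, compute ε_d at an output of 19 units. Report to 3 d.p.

At Q = 19, P = 91 − 2.33(19) = 46.73.
dP/dQ = −2.33, so dQ/dP = 1/(−2.33) = -0.429.
ε = (dQ/dP)(P/Q) = (-0.429)(46.73/19).

-1.056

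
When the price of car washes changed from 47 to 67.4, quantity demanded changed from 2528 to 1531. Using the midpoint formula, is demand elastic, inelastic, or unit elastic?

Arc ε ≈ -1.377.
|ε| = 1.38 > 1.

elastic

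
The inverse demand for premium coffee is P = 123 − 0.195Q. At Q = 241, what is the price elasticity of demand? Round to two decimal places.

-1.62

At Q = 241, P = 123 − 0.195(241) = 76.00.
dP/dQ = −0.195, so dQ/dP = 1/(−0.195) = -5.128.
ε = (dQ/dP)(P/Q) = (-5.128)(76.00/241).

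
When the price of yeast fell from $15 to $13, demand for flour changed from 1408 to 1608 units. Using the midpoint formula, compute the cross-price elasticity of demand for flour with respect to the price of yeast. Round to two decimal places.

-0.93

ΔQ_x = 1608 − 1408 = 200; ΔP_y = 13 − 15 = -2.
Midpoints: P̄_y = 14.00, Q̄_x = 1508.0.
ε_xy = (ΔQ_x/ΔP_y)(P̄_y/Q̄_x) = (200/-2)(14.00/1508.0).
ε_xy < 0, so the goods are complements.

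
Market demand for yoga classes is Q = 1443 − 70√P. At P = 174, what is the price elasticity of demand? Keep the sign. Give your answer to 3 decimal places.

At P = 174, Q = 519.637.
dQ/dP = −70/(2√P) = -2.653.
ε = (dQ/dP)(P/Q) = (-2.653)(174/519.637).

-0.888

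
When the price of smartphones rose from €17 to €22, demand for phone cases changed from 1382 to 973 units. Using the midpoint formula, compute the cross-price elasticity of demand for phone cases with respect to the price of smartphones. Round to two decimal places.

ΔQ_x = 973 − 1382 = -409; ΔP_y = 22 − 17 = 5.
Midpoints: P̄_y = 19.50, Q̄_x = 1177.5.
ε_xy = (ΔQ_x/ΔP_y)(P̄_y/Q̄_x) = (-409/5)(19.50/1177.5).

-1.35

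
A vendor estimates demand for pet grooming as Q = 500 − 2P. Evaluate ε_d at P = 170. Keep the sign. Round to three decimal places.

At P = 170, Q = 160.
dQ/dP = −2.
ε = (dQ/dP)(P/Q) = (-2)(170/160).

-2.125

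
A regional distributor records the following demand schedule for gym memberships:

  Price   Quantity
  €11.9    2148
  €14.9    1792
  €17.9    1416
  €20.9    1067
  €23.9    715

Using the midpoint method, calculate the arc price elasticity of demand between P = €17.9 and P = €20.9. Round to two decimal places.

At P = 17.9, Q = 1416; at P = 20.9, Q = 1067.
ΔQ = -349, ΔP = 3.0. Midpoints: P̄ = 19.40, Q̄ = 1241.5.
ε = (ΔQ/ΔP)(P̄/Q̄) = (-349/3.0)(19.40/1241.5).

-1.82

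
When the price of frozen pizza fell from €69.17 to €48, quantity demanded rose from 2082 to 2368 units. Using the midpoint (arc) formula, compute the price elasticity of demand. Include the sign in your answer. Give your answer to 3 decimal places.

ΔQ = 2368 − 2082 = 286; ΔP = 48 − 69.17 = -21.17.
Midpoints: P̄ = 58.59, Q̄ = 2225.0.
ε = (ΔQ/ΔP)(P̄/Q̄) = (286/-21.17)(58.59/2225.0).

-0.356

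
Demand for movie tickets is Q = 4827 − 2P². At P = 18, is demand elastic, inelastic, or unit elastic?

inelastic

Q = 4179, dQ/dP = -72.
ε = (dQ/dP)(P/Q) ≈ -0.310.
|ε| = 0.31 < 1.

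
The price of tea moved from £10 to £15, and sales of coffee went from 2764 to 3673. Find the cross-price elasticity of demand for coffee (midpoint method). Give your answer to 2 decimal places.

ΔQ_x = 3673 − 2764 = 909; ΔP_y = 15 − 10 = 5.
Midpoints: P̄_y = 12.50, Q̄_x = 3218.5.
ε_xy = (ΔQ_x/ΔP_y)(P̄_y/Q̄_x) = (909/5)(12.50/3218.5).

0.71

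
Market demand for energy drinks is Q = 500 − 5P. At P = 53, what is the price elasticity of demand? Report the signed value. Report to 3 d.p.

At P = 53, Q = 235.
dQ/dP = −5.
ε = (dQ/dP)(P/Q) = (-5)(53/235).

-1.128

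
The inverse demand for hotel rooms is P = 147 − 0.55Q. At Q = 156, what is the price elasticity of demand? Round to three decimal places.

At Q = 156, P = 147 − 0.55(156) = 61.20.
dP/dQ = −0.55, so dQ/dP = 1/(−0.55) = -1.818.
ε = (dQ/dP)(P/Q) = (-1.818)(61.20/156).

-0.713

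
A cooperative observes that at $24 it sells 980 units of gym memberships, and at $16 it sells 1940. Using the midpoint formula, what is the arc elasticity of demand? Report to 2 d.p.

-1.64

ΔQ = 1940 − 980 = 960; ΔP = 16 − 24 = -8.
Midpoints: P̄ = 20.00, Q̄ = 1460.0.
ε = (ΔQ/ΔP)(P̄/Q̄) = (960/-8)(20.00/1460.0).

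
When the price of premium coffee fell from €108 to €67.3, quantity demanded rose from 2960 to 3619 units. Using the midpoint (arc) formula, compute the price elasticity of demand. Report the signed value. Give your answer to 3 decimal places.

-0.431

ΔQ = 3619 − 2960 = 659; ΔP = 67.3 − 108 = -40.7.
Midpoints: P̄ = 87.65, Q̄ = 3289.5.
ε = (ΔQ/ΔP)(P̄/Q̄) = (659/-40.7)(87.65/3289.5).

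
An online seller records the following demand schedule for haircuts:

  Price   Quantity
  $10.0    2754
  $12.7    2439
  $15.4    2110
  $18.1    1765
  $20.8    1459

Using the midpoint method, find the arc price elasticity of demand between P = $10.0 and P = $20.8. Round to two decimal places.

At P = 10.0, Q = 2754; at P = 20.8, Q = 1459.
ΔQ = -1295, ΔP = 10.8. Midpoints: P̄ = 15.40, Q̄ = 2106.5.
ε = (ΔQ/ΔP)(P̄/Q̄) = (-1295/10.8)(15.40/2106.5).

-0.88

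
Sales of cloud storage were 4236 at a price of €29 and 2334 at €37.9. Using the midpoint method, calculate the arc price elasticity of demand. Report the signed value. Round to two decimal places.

-2.18

ΔQ = 2334 − 4236 = -1902; ΔP = 37.9 − 29 = 8.9.
Midpoints: P̄ = 33.45, Q̄ = 3285.0.
ε = (ΔQ/ΔP)(P̄/Q̄) = (-1902/8.9)(33.45/3285.0).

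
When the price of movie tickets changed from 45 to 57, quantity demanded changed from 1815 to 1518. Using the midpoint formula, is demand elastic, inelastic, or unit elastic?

inelastic

Arc ε ≈ -0.757.
|ε| = 0.76 < 1.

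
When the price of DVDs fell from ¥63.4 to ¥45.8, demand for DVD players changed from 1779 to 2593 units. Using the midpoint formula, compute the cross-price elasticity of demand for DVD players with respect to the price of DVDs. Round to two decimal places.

-1.16

ΔQ_x = 2593 − 1779 = 814; ΔP_y = 45.8 − 63.4 = -17.6.
Midpoints: P̄_y = 54.60, Q̄_x = 2186.0.
ε_xy = (ΔQ_x/ΔP_y)(P̄_y/Q̄_x) = (814/-17.6)(54.60/2186.0).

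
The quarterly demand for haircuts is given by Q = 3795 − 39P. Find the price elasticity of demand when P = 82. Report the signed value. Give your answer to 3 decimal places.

At P = 82, Q = 597.
dQ/dP = −39.
ε = (dQ/dP)(P/Q) = (-39)(82/597).

-5.357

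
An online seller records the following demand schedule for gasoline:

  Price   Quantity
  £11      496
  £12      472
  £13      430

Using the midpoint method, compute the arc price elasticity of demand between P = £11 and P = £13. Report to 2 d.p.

-0.86

At P = 11, Q = 496; at P = 13, Q = 430.
ΔQ = -66, ΔP = 2. Midpoints: P̄ = 12.00, Q̄ = 463.0.
ε = (ΔQ/ΔP)(P̄/Q̄) = (-66/2)(12.00/463.0).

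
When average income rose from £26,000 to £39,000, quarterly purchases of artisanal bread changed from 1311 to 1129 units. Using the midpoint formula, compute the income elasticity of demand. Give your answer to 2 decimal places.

ΔQ = -182, ΔI = 13000. Midpoints: Ī = 32,500, Q̄ = 1220.0.
ε_I = (ΔQ/ΔI)(Ī/Q̄) = (-182/13000)(32500/1220.0).

-0.37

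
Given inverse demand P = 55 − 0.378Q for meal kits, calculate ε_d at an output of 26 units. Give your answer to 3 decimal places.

-4.596

At Q = 26, P = 55 − 0.378(26) = 45.17.
dP/dQ = −0.378, so dQ/dP = 1/(−0.378) = -2.646.
ε = (dQ/dP)(P/Q) = (-2.646)(45.17/26).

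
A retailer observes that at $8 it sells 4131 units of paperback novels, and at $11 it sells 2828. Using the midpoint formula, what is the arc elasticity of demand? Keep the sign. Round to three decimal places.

ΔQ = 2828 − 4131 = -1303; ΔP = 11 − 8 = 3.
Midpoints: P̄ = 9.50, Q̄ = 3479.5.
ε = (ΔQ/ΔP)(P̄/Q̄) = (-1303/3)(9.50/3479.5).

-1.186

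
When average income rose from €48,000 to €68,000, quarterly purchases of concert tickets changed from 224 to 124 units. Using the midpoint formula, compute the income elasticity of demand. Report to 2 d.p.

-1.67

ΔQ = -100, ΔI = 20000. Midpoints: Ī = 58,000, Q̄ = 174.0.
ε_I = (ΔQ/ΔI)(Ī/Q̄) = (-100/20000)(58000/174.0).
ε_I < 0, so the good is inferior.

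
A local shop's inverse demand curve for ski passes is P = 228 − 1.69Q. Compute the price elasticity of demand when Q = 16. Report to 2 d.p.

At Q = 16, P = 228 − 1.69(16) = 200.96.
dP/dQ = −1.69, so dQ/dP = 1/(−1.69) = -0.592.
ε = (dQ/dP)(P/Q) = (-0.592)(200.96/16).

-7.43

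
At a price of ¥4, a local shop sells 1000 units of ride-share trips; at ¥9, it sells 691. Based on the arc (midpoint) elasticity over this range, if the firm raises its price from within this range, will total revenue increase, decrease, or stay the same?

Arc ε = (-309/5)(6.50/845.5) ≈ -0.475.
|ε| = 0.48 < 1, so demand is inelastic. A price rise therefore raises total revenue.

increase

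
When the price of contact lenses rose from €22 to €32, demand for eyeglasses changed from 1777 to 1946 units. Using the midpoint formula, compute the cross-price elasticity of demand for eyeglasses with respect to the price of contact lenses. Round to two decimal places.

ΔQ_x = 1946 − 1777 = 169; ΔP_y = 32 − 22 = 10.
Midpoints: P̄_y = 27.00, Q̄_x = 1861.5.
ε_xy = (ΔQ_x/ΔP_y)(P̄_y/Q̄_x) = (169/10)(27.00/1861.5).

0.25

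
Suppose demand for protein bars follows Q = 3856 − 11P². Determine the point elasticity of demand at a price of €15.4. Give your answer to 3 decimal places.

At P = 15.4, Q = 1247.240.
dQ/dP = −22P = -338.800.
ε = (dQ/dP)(P/Q) = (-338.800)(15.4/1247.240).

-4.183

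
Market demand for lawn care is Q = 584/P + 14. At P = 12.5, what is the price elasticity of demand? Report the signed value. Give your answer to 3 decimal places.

-0.769

At P = 12.5, Q = 60.720.
dQ/dP = −584/P² = -3.738.
ε = (dQ/dP)(P/Q) = (-3.738)(12.5/60.720).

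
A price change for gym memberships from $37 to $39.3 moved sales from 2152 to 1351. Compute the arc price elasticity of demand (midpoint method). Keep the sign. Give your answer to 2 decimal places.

ΔQ = 1351 − 2152 = -801; ΔP = 39.3 − 37 = 2.3.
Midpoints: P̄ = 38.15, Q̄ = 1751.5.
ε = (ΔQ/ΔP)(P̄/Q̄) = (-801/2.3)(38.15/1751.5).

-7.59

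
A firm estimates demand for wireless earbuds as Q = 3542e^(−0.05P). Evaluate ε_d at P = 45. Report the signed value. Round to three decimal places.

-2.250

At P = 45, Q = 373.324.
dQ/dP = −0.05·3542e^(−0.05P) = −0.05Q = -18.666.
ε = (dQ/dP)(P/Q) = (-18.666)(45/373.324).
|ε| > 1, so demand is elastic at this price.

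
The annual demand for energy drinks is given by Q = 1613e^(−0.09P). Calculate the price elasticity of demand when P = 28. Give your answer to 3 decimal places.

At P = 28, Q = 129.781.
dQ/dP = −0.09·1613e^(−0.09P) = −0.09Q = -11.680.
ε = (dQ/dP)(P/Q) = (-11.680)(28/129.781).
|ε| > 1, so demand is elastic at this price.

-2.520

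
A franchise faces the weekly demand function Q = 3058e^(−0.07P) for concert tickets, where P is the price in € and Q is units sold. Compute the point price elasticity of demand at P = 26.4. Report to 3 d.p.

-1.848

At P = 26.4, Q = 481.794.
dQ/dP = −0.07·3058e^(−0.07P) = −0.07Q = -33.726.
ε = (dQ/dP)(P/Q) = (-33.726)(26.4/481.794).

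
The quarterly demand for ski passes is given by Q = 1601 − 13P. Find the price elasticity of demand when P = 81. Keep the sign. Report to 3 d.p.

-1.922

At P = 81, Q = 548.
dQ/dP = −13.
ε = (dQ/dP)(P/Q) = (-13)(81/548).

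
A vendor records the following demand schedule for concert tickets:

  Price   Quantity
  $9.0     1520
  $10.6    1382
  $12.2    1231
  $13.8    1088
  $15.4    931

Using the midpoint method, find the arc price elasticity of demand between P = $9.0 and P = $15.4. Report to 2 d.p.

-0.92

At P = 9.0, Q = 1520; at P = 15.4, Q = 931.
ΔQ = -589, ΔP = 6.4. Midpoints: P̄ = 12.20, Q̄ = 1225.5.
ε = (ΔQ/ΔP)(P̄/Q̄) = (-589/6.4)(12.20/1225.5).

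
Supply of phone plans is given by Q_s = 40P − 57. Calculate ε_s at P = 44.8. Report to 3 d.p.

1.033

At P = 44.8, Q_s = 1735.
dQ_s/dP = 40.
ε_s = (dQ_s/dP)(P/Q_s) = (40)(44.8/1735).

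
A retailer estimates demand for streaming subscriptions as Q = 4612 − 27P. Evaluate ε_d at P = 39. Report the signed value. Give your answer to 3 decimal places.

-0.296

At P = 39, Q = 3559.
dQ/dP = −27.
ε = (dQ/dP)(P/Q) = (-27)(39/3559).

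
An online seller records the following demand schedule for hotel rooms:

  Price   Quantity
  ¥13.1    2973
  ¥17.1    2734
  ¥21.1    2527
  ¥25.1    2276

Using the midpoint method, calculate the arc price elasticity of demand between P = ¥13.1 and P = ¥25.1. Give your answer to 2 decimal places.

-0.42

At P = 13.1, Q = 2973; at P = 25.1, Q = 2276.
ΔQ = -697, ΔP = 12.0. Midpoints: P̄ = 19.10, Q̄ = 2624.5.
ε = (ΔQ/ΔP)(P̄/Q̄) = (-697/12.0)(19.10/2624.5).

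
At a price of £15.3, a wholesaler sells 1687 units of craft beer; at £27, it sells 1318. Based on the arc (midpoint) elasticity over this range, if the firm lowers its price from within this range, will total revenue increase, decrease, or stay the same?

Arc ε = (-369/11.7)(21.15/1502.5) ≈ -0.444.
|ε| = 0.44 < 1, so demand is inelastic. A price cut therefore reduces total revenue.

decrease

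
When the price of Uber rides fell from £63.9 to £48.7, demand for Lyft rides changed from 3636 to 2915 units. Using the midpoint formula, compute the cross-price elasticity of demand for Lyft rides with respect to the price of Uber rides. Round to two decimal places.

0.82

ΔQ_x = 2915 − 3636 = -721; ΔP_y = 48.7 − 63.9 = -15.2.
Midpoints: P̄_y = 56.30, Q̄_x = 3275.5.
ε_xy = (ΔQ_x/ΔP_y)(P̄_y/Q̄_x) = (-721/-15.2)(56.30/3275.5).
ε_xy > 0, so the goods are substitutes.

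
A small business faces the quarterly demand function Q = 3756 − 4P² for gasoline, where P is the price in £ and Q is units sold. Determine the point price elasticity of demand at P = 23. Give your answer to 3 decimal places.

-2.580

At P = 23, Q = 1640.
dQ/dP = −8P = -184.
ε = (dQ/dP)(P/Q) = (-184)(23/1640).
|ε| > 1, so demand is elastic at this price.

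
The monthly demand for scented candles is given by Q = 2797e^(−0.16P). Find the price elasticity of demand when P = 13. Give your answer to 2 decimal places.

At P = 13, Q = 349.430.
dQ/dP = −0.16·2797e^(−0.16P) = −0.16Q = -55.909.
ε = (dQ/dP)(P/Q) = (-55.909)(13/349.430).
|ε| > 1, so demand is elastic at this price.

-2.08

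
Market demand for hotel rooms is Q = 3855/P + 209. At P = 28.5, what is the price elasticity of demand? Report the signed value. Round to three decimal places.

-0.393

At P = 28.5, Q = 344.263.
dQ/dP = −3855/P² = -4.746.
ε = (dQ/dP)(P/Q) = (-4.746)(28.5/344.263).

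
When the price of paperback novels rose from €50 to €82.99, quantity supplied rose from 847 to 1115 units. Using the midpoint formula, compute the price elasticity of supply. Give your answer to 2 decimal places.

0.55

ΔQ = 1115 − 847 = 268; ΔP = 82.99 − 50 = 32.99.
Midpoints: P̄ = 66.50, Q̄ = 981.0.
ε_s = (ΔQ/ΔP)(P̄/Q̄) = (268/32.99)(66.50/981.0).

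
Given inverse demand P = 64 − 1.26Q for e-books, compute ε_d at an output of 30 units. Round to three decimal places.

At Q = 30, P = 64 − 1.26(30) = 26.20.
dP/dQ = −1.26, so dQ/dP = 1/(−1.26) = -0.794.
ε = (dQ/dP)(P/Q) = (-0.794)(26.20/30).

-0.693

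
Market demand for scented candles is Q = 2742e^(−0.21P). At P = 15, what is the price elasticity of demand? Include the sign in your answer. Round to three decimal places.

-3.150

At P = 15, Q = 117.501.
dQ/dP = −0.21·2742e^(−0.21P) = −0.21Q = -24.675.
ε = (dQ/dP)(P/Q) = (-24.675)(15/117.501).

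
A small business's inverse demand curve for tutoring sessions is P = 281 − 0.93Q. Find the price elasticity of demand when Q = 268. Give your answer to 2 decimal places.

-0.13

At Q = 268, P = 281 − 0.93(268) = 31.76.
dP/dQ = −0.93, so dQ/dP = 1/(−0.93) = -1.075.
ε = (dQ/dP)(P/Q) = (-1.075)(31.76/268).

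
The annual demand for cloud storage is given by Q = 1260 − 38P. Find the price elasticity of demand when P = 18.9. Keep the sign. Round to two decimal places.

At P = 18.9, Q = 541.800.
dQ/dP = −38.
ε = (dQ/dP)(P/Q) = (-38)(18.9/541.800).

-1.33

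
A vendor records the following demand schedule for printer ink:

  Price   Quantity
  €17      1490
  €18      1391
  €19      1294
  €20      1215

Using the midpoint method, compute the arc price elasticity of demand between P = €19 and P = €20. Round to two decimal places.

-1.23

At P = 19, Q = 1294; at P = 20, Q = 1215.
ΔQ = -79, ΔP = 1. Midpoints: P̄ = 19.50, Q̄ = 1254.5.
ε = (ΔQ/ΔP)(P̄/Q̄) = (-79/1)(19.50/1254.5).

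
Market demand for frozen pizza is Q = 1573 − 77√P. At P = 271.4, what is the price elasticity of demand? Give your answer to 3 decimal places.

At P = 271.4, Q = 304.485.
dQ/dP = −77/(2√P) = -2.337.
ε = (dQ/dP)(P/Q) = (-2.337)(271.4/304.485).
|ε| > 1, so demand is elastic at this price.

-2.083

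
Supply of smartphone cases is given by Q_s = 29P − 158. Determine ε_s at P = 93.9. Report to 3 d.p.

1.062

At P = 93.9, Q_s = 2565.10.
dQ_s/dP = 29.
ε_s = (dQ_s/dP)(P/Q_s) = (29)(93.9/2565.10).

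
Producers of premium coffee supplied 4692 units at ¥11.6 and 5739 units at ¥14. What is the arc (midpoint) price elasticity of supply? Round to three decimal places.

1.071

ΔQ = 5739 − 4692 = 1047; ΔP = 14 − 11.6 = 2.4.
Midpoints: P̄ = 12.80, Q̄ = 5215.5.
ε_s = (ΔQ/ΔP)(P̄/Q̄) = (1047/2.4)(12.80/5215.5).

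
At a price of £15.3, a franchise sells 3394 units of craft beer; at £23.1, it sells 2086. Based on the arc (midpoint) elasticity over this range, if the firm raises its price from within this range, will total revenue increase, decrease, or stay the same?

decrease

Arc ε = (-1308/7.8)(19.20/2740.0) ≈ -1.175.
|ε| = 1.18 > 1, so demand is elastic. A price rise therefore reduces total revenue.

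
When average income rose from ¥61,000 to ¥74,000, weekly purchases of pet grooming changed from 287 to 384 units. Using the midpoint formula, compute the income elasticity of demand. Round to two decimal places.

ΔQ = 97, ΔI = 13000. Midpoints: Ī = 67,500, Q̄ = 335.5.
ε_I = (ΔQ/ΔI)(Ī/Q̄) = (97/13000)(67500/335.5).
ε_I > 0, so the good is normal.

1.50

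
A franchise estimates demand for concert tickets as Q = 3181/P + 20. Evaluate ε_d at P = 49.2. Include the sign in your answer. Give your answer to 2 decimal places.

-0.76

At P = 49.2, Q = 84.654.
dQ/dP = −3181/P² = -1.314.
ε = (dQ/dP)(P/Q) = (-1.314)(49.2/84.654).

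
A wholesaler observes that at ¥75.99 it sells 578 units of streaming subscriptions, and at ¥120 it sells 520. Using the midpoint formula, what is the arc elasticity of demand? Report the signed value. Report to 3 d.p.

-0.235

ΔQ = 520 − 578 = -58; ΔP = 120 − 75.99 = 44.01.
Midpoints: P̄ = 98.00, Q̄ = 549.0.
ε = (ΔQ/ΔP)(P̄/Q̄) = (-58/44.01)(98.00/549.0).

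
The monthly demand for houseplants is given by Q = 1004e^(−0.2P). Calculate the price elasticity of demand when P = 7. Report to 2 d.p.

-1.40

At P = 7, Q = 247.583.
dQ/dP = −0.2·1004e^(−0.2P) = −0.2Q = -49.517.
ε = (dQ/dP)(P/Q) = (-49.517)(7/247.583).
|ε| > 1, so demand is elastic at this price.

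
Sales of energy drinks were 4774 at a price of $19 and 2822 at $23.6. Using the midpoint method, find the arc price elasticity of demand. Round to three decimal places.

-2.380

ΔQ = 2822 − 4774 = -1952; ΔP = 23.6 − 19 = 4.6.
Midpoints: P̄ = 21.30, Q̄ = 3798.0.
ε = (ΔQ/ΔP)(P̄/Q̄) = (-1952/4.6)(21.30/3798.0).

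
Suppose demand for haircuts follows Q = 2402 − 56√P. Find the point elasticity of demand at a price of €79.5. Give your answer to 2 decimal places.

-0.13

At P = 79.5, Q = 1902.688.
dQ/dP = −56/(2√P) = -3.140.
ε = (dQ/dP)(P/Q) = (-3.140)(79.5/1902.688).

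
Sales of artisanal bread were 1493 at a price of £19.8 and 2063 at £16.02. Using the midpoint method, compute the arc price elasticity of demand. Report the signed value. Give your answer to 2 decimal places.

ΔQ = 2063 − 1493 = 570; ΔP = 16.02 − 19.8 = -3.78.
Midpoints: P̄ = 17.91, Q̄ = 1778.0.
ε = (ΔQ/ΔP)(P̄/Q̄) = (570/-3.78)(17.91/1778.0).

-1.52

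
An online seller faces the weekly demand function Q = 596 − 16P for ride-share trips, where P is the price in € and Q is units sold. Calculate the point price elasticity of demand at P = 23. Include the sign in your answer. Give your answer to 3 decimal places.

At P = 23, Q = 228.
dQ/dP = −16.
ε = (dQ/dP)(P/Q) = (-16)(23/228).

-1.614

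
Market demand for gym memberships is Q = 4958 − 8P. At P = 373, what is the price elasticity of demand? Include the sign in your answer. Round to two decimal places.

At P = 373, Q = 1974.
dQ/dP = −8.
ε = (dQ/dP)(P/Q) = (-8)(373/1974).

-1.51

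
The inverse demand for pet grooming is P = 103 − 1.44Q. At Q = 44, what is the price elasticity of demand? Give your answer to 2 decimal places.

At Q = 44, P = 103 − 1.44(44) = 39.64.
dP/dQ = −1.44, so dQ/dP = 1/(−1.44) = -0.694.
ε = (dQ/dP)(P/Q) = (-0.694)(39.64/44).

-0.63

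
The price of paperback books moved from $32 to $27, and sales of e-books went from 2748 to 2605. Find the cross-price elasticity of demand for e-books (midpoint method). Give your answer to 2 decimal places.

0.32

ΔQ_x = 2605 − 2748 = -143; ΔP_y = 27 − 32 = -5.
Midpoints: P̄_y = 29.50, Q̄_x = 2676.5.
ε_xy = (ΔQ_x/ΔP_y)(P̄_y/Q̄_x) = (-143/-5)(29.50/2676.5).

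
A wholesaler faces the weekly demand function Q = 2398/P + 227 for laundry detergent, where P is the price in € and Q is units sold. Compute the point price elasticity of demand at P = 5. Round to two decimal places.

-0.68

At P = 5, Q = 706.600.
dQ/dP = −2398/P² = -95.920.
ε = (dQ/dP)(P/Q) = (-95.920)(5/706.600).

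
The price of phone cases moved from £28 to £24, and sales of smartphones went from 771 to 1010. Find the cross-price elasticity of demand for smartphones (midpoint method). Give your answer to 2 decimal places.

-1.74

ΔQ_x = 1010 − 771 = 239; ΔP_y = 24 − 28 = -4.
Midpoints: P̄_y = 26.00, Q̄_x = 890.5.
ε_xy = (ΔQ_x/ΔP_y)(P̄_y/Q̄_x) = (239/-4)(26.00/890.5).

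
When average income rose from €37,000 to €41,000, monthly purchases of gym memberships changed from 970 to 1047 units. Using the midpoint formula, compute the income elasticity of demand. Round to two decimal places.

ΔQ = 77, ΔI = 4000. Midpoints: Ī = 39,000, Q̄ = 1008.5.
ε_I = (ΔQ/ΔI)(Ī/Q̄) = (77/4000)(39000/1008.5).

0.74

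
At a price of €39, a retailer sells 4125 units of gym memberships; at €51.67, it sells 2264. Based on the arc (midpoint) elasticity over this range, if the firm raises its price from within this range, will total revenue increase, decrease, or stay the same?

decrease

Arc ε = (-1861/12.67)(45.34/3194.5) ≈ -2.084.
|ε| = 2.08 > 1, so demand is elastic. A price rise therefore reduces total revenue.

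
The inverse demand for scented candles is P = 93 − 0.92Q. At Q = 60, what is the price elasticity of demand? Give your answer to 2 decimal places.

At Q = 60, P = 93 − 0.92(60) = 37.80.
dP/dQ = −0.92, so dQ/dP = 1/(−0.92) = -1.087.
ε = (dQ/dP)(P/Q) = (-1.087)(37.80/60).

-0.68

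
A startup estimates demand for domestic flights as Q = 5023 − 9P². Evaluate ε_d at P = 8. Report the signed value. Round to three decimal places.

-0.259

At P = 8, Q = 4447.
dQ/dP = −18P = -144.
ε = (dQ/dP)(P/Q) = (-144)(8/4447).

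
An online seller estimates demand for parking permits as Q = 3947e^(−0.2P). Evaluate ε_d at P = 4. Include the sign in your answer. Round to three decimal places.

At P = 4, Q = 1773.501.
dQ/dP = −0.2·3947e^(−0.2P) = −0.2Q = -354.700.
ε = (dQ/dP)(P/Q) = (-354.700)(4/1773.501).

-0.800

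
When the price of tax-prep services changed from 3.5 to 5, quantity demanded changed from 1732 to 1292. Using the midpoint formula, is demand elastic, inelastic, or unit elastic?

inelastic

Arc ε ≈ -0.825.
|ε| = 0.82 < 1.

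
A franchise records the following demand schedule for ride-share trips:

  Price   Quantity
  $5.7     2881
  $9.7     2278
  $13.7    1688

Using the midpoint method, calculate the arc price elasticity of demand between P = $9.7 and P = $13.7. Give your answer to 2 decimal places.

-0.87

At P = 9.7, Q = 2278; at P = 13.7, Q = 1688.
ΔQ = -590, ΔP = 4.0. Midpoints: P̄ = 11.70, Q̄ = 1983.0.
ε = (ΔQ/ΔP)(P̄/Q̄) = (-590/4.0)(11.70/1983.0).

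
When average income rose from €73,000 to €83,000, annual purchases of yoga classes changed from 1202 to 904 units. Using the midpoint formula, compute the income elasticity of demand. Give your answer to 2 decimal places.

ΔQ = -298, ΔI = 10000. Midpoints: Ī = 78,000, Q̄ = 1053.0.
ε_I = (ΔQ/ΔI)(Ī/Q̄) = (-298/10000)(78000/1053.0).

-2.21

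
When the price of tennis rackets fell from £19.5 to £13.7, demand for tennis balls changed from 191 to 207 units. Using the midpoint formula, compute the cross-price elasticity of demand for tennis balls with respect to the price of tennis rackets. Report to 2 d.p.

ΔQ_x = 207 − 191 = 16; ΔP_y = 13.7 − 19.5 = -5.8.
Midpoints: P̄_y = 16.60, Q̄_x = 199.0.
ε_xy = (ΔQ_x/ΔP_y)(P̄_y/Q̄_x) = (16/-5.8)(16.60/199.0).

-0.23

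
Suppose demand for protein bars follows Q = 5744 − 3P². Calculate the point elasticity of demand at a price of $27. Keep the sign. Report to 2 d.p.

At P = 27, Q = 3557.
dQ/dP = −6P = -162.
ε = (dQ/dP)(P/Q) = (-162)(27/3557).

-1.23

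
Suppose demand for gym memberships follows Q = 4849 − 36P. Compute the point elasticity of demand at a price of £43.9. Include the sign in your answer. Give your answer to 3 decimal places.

-0.484

At P = 43.9, Q = 3268.600.
dQ/dP = −36.
ε = (dQ/dP)(P/Q) = (-36)(43.9/3268.600).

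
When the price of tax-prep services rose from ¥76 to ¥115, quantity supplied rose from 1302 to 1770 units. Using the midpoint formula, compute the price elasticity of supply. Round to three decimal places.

0.746

ΔQ = 1770 − 1302 = 468; ΔP = 115 − 76 = 39.
Midpoints: P̄ = 95.50, Q̄ = 1536.0.
ε_s = (ΔQ/ΔP)(P̄/Q̄) = (468/39)(95.50/1536.0).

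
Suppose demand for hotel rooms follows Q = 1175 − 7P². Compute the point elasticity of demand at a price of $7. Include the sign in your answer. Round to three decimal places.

At P = 7, Q = 832.
dQ/dP = −14P = -98.
ε = (dQ/dP)(P/Q) = (-98)(7/832).
|ε| < 1, so demand is inelastic at this price.

-0.825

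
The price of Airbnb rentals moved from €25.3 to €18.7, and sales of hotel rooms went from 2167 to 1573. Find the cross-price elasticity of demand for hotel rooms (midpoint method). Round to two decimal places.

ΔQ_x = 1573 − 2167 = -594; ΔP_y = 18.7 − 25.3 = -6.6.
Midpoints: P̄_y = 22.00, Q̄_x = 1870.0.
ε_xy = (ΔQ_x/ΔP_y)(P̄_y/Q̄_x) = (-594/-6.6)(22.00/1870.0).

1.06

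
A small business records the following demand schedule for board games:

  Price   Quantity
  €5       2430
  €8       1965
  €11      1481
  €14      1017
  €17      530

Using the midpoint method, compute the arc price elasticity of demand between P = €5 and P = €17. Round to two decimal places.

At P = 5, Q = 2430; at P = 17, Q = 530.
ΔQ = -1900, ΔP = 12. Midpoints: P̄ = 11.00, Q̄ = 1480.0.
ε = (ΔQ/ΔP)(P̄/Q̄) = (-1900/12)(11.00/1480.0).

-1.18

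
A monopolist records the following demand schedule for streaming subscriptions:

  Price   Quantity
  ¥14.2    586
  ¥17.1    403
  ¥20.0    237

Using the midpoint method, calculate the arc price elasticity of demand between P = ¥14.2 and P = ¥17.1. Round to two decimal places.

At P = 14.2, Q = 586; at P = 17.1, Q = 403.
ΔQ = -183, ΔP = 2.9. Midpoints: P̄ = 15.65, Q̄ = 494.5.
ε = (ΔQ/ΔP)(P̄/Q̄) = (-183/2.9)(15.65/494.5).

-2.00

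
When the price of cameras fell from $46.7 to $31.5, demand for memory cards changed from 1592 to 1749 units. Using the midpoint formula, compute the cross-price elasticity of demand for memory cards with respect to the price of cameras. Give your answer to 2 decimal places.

ΔQ_x = 1749 − 1592 = 157; ΔP_y = 31.5 − 46.7 = -15.2.
Midpoints: P̄_y = 39.10, Q̄_x = 1670.5.
ε_xy = (ΔQ_x/ΔP_y)(P̄_y/Q̄_x) = (157/-15.2)(39.10/1670.5).
ε_xy < 0, so the goods are complements.

-0.24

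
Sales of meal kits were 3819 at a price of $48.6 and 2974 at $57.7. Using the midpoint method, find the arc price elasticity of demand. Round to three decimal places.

ΔQ = 2974 − 3819 = -845; ΔP = 57.7 − 48.6 = 9.1.
Midpoints: P̄ = 53.15, Q̄ = 3396.5.
ε = (ΔQ/ΔP)(P̄/Q̄) = (-845/9.1)(53.15/3396.5).

-1.453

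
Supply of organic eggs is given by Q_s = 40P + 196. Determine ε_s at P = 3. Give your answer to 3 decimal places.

0.380

At P = 3, Q_s = 316.
dQ_s/dP = 40.
ε_s = (dQ_s/dP)(P/Q_s) = (40)(3/316).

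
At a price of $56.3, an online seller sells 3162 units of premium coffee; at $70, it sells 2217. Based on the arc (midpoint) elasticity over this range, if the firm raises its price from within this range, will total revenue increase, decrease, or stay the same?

decrease

Arc ε = (-945/13.7)(63.15/2689.5) ≈ -1.620.
|ε| = 1.62 > 1, so demand is elastic. A price rise therefore reduces total revenue.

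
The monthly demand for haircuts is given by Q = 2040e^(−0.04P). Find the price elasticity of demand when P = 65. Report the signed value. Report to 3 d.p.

-2.600

At P = 65, Q = 151.518.
dQ/dP = −0.04·2040e^(−0.04P) = −0.04Q = -6.061.
ε = (dQ/dP)(P/Q) = (-6.061)(65/151.518).
|ε| > 1, so demand is elastic at this price.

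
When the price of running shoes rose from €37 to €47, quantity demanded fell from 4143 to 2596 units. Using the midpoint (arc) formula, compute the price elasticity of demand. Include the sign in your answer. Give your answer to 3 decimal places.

ΔQ = 2596 − 4143 = -1547; ΔP = 47 − 37 = 10.
Midpoints: P̄ = 42.00, Q̄ = 3369.5.
ε = (ΔQ/ΔP)(P̄/Q̄) = (-1547/10)(42.00/3369.5).

-1.928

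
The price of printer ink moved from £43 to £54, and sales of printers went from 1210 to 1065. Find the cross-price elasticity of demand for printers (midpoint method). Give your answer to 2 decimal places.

-0.56

ΔQ_x = 1065 − 1210 = -145; ΔP_y = 54 − 43 = 11.
Midpoints: P̄_y = 48.50, Q̄_x = 1137.5.
ε_xy = (ΔQ_x/ΔP_y)(P̄_y/Q̄_x) = (-145/11)(48.50/1137.5).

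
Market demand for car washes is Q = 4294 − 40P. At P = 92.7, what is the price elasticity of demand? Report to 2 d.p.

-6.33

At P = 92.7, Q = 586.
dQ/dP = −40.
ε = (dQ/dP)(P/Q) = (-40)(92.7/586).
|ε| > 1, so demand is elastic at this price.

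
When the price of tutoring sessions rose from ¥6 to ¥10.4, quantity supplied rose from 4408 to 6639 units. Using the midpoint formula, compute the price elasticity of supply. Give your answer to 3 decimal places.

0.753

ΔQ = 6639 − 4408 = 2231; ΔP = 10.4 − 6 = 4.4.
Midpoints: P̄ = 8.20, Q̄ = 5523.5.
ε_s = (ΔQ/ΔP)(P̄/Q̄) = (2231/4.4)(8.20/5523.5).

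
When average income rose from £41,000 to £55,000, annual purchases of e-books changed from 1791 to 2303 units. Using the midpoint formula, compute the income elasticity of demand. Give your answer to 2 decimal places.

0.86

ΔQ = 512, ΔI = 14000. Midpoints: Ī = 48,000, Q̄ = 2047.0.
ε_I = (ΔQ/ΔI)(Ī/Q̄) = (512/14000)(48000/2047.0).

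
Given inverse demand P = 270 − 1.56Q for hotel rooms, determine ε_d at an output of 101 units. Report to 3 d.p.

-0.714

At Q = 101, P = 270 − 1.56(101) = 112.44.
dP/dQ = −1.56, so dQ/dP = 1/(−1.56) = -0.641.
ε = (dQ/dP)(P/Q) = (-0.641)(112.44/101).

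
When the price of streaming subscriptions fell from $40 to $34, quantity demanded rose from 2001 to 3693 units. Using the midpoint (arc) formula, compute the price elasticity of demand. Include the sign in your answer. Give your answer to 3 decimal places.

-3.665

ΔQ = 3693 − 2001 = 1692; ΔP = 34 − 40 = -6.
Midpoints: P̄ = 37.00, Q̄ = 2847.0.
ε = (ΔQ/ΔP)(P̄/Q̄) = (1692/-6)(37.00/2847.0).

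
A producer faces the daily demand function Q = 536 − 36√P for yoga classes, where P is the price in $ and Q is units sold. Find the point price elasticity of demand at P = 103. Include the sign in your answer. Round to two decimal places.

-1.07

At P = 103, Q = 170.640.
dQ/dP = −36/(2√P) = -1.774.
ε = (dQ/dP)(P/Q) = (-1.774)(103/170.640).
|ε| > 1, so demand is elastic at this price.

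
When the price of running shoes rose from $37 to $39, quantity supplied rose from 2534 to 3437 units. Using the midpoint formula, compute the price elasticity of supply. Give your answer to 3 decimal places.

5.747

ΔQ = 3437 − 2534 = 903; ΔP = 39 − 37 = 2.
Midpoints: P̄ = 38.00, Q̄ = 2985.5.
ε_s = (ΔQ/ΔP)(P̄/Q̄) = (903/2)(38.00/2985.5).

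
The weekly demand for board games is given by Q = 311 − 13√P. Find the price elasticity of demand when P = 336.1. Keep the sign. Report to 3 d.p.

-1.640

At P = 336.1, Q = 72.671.
dQ/dP = −13/(2√P) = -0.355.
ε = (dQ/dP)(P/Q) = (-0.355)(336.1/72.671).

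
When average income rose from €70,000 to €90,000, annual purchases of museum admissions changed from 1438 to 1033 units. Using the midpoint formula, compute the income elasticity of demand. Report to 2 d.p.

ΔQ = -405, ΔI = 20000. Midpoints: Ī = 80,000, Q̄ = 1235.5.
ε_I = (ΔQ/ΔI)(Ī/Q̄) = (-405/20000)(80000/1235.5).
ε_I < 0, so the good is inferior.

-1.31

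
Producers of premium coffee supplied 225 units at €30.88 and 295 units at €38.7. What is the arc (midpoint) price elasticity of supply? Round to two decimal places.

ΔQ = 295 − 225 = 70; ΔP = 38.7 − 30.88 = 7.82.
Midpoints: P̄ = 34.79, Q̄ = 260.0.
ε_s = (ΔQ/ΔP)(P̄/Q̄) = (70/7.82)(34.79/260.0).

1.20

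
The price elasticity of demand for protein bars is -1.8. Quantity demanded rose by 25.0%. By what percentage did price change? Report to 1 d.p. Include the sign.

-13.9%

%ΔP ≈ %ΔQ / ε = (25.0%)/(-1.8) = -13.89%.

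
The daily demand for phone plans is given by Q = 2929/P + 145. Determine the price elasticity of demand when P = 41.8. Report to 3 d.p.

-0.326

At P = 41.8, Q = 215.072.
dQ/dP = −2929/P² = -1.676.
ε = (dQ/dP)(P/Q) = (-1.676)(41.8/215.072).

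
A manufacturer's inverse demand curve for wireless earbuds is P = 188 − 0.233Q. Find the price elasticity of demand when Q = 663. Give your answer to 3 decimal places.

-0.217

At Q = 663, P = 188 − 0.233(663) = 33.52.
dP/dQ = −0.233, so dQ/dP = 1/(−0.233) = -4.292.
ε = (dQ/dP)(P/Q) = (-4.292)(33.52/663).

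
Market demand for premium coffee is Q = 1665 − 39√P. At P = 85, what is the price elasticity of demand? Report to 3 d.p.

At P = 85, Q = 1305.438.
dQ/dP = −39/(2√P) = -2.115.
ε = (dQ/dP)(P/Q) = (-2.115)(85/1305.438).

-0.138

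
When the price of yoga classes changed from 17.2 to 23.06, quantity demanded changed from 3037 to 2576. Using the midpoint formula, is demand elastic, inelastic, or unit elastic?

inelastic

Arc ε ≈ -0.564.
|ε| = 0.56 < 1.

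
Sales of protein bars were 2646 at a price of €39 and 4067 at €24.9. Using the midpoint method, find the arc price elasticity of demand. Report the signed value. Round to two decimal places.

ΔQ = 4067 − 2646 = 1421; ΔP = 24.9 − 39 = -14.1.
Midpoints: P̄ = 31.95, Q̄ = 3356.5.
ε = (ΔQ/ΔP)(P̄/Q̄) = (1421/-14.1)(31.95/3356.5).

-0.96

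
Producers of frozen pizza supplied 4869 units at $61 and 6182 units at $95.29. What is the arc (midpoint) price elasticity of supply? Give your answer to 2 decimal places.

0.54

ΔQ = 6182 − 4869 = 1313; ΔP = 95.29 − 61 = 34.29.
Midpoints: P̄ = 78.15, Q̄ = 5525.5.
ε_s = (ΔQ/ΔP)(P̄/Q̄) = (1313/34.29)(78.15/5525.5).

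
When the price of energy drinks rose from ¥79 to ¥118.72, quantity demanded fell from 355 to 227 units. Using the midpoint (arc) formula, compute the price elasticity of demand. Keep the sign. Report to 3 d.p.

-1.095

ΔQ = 227 − 355 = -128; ΔP = 118.72 − 79 = 39.72.
Midpoints: P̄ = 98.86, Q̄ = 291.0.
ε = (ΔQ/ΔP)(P̄/Q̄) = (-128/39.72)(98.86/291.0).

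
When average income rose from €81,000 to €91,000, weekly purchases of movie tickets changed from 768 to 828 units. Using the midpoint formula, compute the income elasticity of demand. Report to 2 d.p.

ΔQ = 60, ΔI = 10000. Midpoints: Ī = 86,000, Q̄ = 798.0.
ε_I = (ΔQ/ΔI)(Ī/Q̄) = (60/10000)(86000/798.0).

0.65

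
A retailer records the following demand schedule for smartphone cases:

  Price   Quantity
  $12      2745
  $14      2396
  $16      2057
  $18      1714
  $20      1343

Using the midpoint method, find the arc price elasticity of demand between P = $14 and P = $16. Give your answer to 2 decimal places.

At P = 14, Q = 2396; at P = 16, Q = 2057.
ΔQ = -339, ΔP = 2. Midpoints: P̄ = 15.00, Q̄ = 2226.5.
ε = (ΔQ/ΔP)(P̄/Q̄) = (-339/2)(15.00/2226.5).

-1.14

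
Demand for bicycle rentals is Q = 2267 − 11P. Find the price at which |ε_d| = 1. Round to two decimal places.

For linear demand Q = a − bP, ε = −bP/(a − bP). |ε| = 1 when bP = a − bP, i.e. P = a/(2b).
P = 2267/(2·11) = 2267/22 = 103.0455.

103.05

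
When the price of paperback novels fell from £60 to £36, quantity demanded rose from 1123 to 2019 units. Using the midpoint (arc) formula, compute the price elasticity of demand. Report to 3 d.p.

-1.141

ΔQ = 2019 − 1123 = 896; ΔP = 36 − 60 = -24.
Midpoints: P̄ = 48.00, Q̄ = 1571.0.
ε = (ΔQ/ΔP)(P̄/Q̄) = (896/-24)(48.00/1571.0).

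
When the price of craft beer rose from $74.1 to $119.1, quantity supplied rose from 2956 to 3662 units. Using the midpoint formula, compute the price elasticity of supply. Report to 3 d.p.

ΔQ = 3662 − 2956 = 706; ΔP = 119.1 − 74.1 = 45.
Midpoints: P̄ = 96.60, Q̄ = 3309.0.
ε_s = (ΔQ/ΔP)(P̄/Q̄) = (706/45)(96.60/3309.0).

0.458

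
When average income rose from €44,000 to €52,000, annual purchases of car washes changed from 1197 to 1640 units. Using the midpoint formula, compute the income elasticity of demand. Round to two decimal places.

ΔQ = 443, ΔI = 8000. Midpoints: Ī = 48,000, Q̄ = 1418.5.
ε_I = (ΔQ/ΔI)(Ī/Q̄) = (443/8000)(48000/1418.5).
ε_I > 0, so the good is normal.

1.87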